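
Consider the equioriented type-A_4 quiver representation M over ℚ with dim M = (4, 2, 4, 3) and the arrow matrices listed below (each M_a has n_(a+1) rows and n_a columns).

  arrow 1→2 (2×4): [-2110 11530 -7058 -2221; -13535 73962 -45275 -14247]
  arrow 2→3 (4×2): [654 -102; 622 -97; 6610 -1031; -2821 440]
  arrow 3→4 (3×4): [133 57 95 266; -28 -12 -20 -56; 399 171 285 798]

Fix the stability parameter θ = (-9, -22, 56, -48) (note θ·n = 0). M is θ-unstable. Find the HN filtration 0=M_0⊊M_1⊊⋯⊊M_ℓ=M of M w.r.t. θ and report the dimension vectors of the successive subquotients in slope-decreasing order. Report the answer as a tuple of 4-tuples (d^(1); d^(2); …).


Barcode: M ≅ I[1,1]^2, I[1,3]^2, I[3,3], I[3,4], I[4,4]^2. HN layers by μ_θ (5 steps, strictly decreasing):
  μ^(1)=56; μ^(2)=4; μ^(3)=-9; μ^(4)=-31/2; μ^(5)=-48

((0, 0, 3, 0); (0, 0, 1, 1); (2, 0, 0, 0); (2, 2, 0, 0); (0, 0, 0, 2))


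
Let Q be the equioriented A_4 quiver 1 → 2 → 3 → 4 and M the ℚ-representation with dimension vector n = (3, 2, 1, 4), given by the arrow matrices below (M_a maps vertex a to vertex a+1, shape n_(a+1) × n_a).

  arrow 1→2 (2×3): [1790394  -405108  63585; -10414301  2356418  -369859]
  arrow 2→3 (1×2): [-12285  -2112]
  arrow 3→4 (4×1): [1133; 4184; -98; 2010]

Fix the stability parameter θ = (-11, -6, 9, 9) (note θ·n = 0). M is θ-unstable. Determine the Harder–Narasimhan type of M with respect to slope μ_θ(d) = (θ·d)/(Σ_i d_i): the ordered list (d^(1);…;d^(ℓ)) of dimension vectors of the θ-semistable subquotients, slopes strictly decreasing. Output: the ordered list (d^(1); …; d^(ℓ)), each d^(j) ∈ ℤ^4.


Barcode: M ≅ I[1,1], I[1,2], I[1,4], I[4,4]^3. HN layers by μ_θ (3 steps, strictly decreasing):
  μ^(1)=9; μ^(2)=-6; μ^(3)=-11

((0, 0, 1, 4); (0, 2, 0, 0); (3, 0, 0, 0))


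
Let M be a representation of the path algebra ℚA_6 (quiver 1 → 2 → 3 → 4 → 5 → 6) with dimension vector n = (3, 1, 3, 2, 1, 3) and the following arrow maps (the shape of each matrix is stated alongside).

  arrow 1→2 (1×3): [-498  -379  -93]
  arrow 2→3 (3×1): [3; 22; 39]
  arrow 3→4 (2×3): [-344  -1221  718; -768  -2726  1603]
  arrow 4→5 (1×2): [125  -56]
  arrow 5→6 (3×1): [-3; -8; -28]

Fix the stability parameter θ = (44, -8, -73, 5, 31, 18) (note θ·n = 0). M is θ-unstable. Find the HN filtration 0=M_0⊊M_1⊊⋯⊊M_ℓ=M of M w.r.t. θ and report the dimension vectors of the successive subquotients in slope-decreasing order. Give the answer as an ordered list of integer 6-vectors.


Via rank(M_{q-1}∘⋯∘M_p): M ≅ I[1,1]^2, I[1,6], I[3,3], I[3,4], I[6,6]^2.
μ_θ-semistable layers: μ^(1)=44; μ^(2)=49/2; μ^(3)=18; μ^(4)=5; μ^(5)=-37/3; μ^(6)=-73

((2, 0, 0, 0, 0, 0); (0, 0, 0, 0, 1, 1); (0, 0, 0, 0, 0, 2); (0, 0, 0, 2, 0, 0); (1, 1, 1, 0, 0, 0); (0, 0, 2, 0, 0, 0))


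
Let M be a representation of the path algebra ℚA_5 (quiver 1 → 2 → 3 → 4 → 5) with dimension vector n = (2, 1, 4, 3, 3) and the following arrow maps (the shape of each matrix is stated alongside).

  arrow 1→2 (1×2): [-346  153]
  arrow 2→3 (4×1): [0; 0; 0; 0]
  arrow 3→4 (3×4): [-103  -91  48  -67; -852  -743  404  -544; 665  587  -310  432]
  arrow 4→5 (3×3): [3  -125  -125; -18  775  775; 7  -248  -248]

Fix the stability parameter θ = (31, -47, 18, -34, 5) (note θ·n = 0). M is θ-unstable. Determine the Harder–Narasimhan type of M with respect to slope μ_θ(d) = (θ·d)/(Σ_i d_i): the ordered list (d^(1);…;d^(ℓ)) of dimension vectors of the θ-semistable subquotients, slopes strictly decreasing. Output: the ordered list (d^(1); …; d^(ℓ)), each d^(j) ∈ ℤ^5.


Via rank(M_{q-1}∘⋯∘M_p): M ≅ I[1,1], I[1,2], I[3,3], I[3,4], I[3,5]^2, I[5,5].
μ_θ-semistable layers: μ^(1)=31; μ^(2)=18; μ^(3)=5; μ^(4)=-8

((1, 0, 0, 0, 0); (0, 0, 1, 0, 0); (0, 0, 0, 0, 3); (1, 1, 3, 3, 0))


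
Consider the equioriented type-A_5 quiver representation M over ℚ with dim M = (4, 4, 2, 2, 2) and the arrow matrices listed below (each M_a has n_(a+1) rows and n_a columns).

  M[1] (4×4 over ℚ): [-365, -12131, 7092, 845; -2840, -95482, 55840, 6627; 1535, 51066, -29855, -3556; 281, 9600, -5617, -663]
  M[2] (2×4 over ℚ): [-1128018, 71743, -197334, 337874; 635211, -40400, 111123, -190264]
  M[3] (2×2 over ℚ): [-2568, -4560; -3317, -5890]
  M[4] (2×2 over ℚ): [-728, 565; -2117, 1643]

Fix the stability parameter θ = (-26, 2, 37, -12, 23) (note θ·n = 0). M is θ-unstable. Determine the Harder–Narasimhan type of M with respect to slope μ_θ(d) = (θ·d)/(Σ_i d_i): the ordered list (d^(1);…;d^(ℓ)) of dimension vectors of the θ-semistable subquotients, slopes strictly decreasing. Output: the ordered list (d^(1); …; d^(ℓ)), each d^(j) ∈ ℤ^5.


Interval decomposition of M: I[1,1], I[1,2], I[1,3], I[1,5], I[2,2], I[4,5].
HN type (ℓ=6): μ^(1)=37; μ^(2)=23; μ^(3)=25/2; μ^(4)=2; μ^(5)=-12; μ^(6)=-26

((0, 0, 1, 0, 0); (0, 0, 0, 0, 2); (0, 0, 1, 1, 0); (0, 4, 0, 0, 0); (0, 0, 0, 1, 0); (4, 0, 0, 0, 0))


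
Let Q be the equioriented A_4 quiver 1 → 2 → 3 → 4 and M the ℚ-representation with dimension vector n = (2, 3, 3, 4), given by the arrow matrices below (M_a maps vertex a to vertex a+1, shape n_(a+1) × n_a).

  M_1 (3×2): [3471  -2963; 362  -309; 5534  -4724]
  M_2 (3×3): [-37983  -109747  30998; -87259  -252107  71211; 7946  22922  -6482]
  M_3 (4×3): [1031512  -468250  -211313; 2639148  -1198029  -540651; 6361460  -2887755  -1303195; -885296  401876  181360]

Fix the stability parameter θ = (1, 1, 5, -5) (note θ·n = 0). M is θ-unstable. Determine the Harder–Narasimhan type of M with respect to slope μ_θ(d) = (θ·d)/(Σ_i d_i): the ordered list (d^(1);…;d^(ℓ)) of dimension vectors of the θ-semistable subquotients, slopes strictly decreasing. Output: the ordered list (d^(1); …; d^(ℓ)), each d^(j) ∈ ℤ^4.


Barcode: M ≅ I[1,2], I[1,4], I[2,3], I[3,4], I[4,4]^2. HN layers by μ_θ (5 steps, strictly decreasing):
  μ^(1)=5; μ^(2)=1; μ^(3)=1/2; μ^(4)=0; μ^(5)=-5

((0, 0, 1, 0); (1, 2, 0, 0); (1, 1, 1, 1); (0, 0, 1, 1); (0, 0, 0, 2))


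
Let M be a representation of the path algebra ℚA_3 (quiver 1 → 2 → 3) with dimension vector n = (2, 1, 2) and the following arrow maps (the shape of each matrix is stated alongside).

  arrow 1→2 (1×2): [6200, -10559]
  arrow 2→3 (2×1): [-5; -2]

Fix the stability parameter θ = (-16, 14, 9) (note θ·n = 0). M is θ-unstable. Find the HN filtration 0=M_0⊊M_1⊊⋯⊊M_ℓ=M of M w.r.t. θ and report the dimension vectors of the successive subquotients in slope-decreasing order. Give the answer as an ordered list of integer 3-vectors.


Interval decomposition of M: I[1,1], I[1,3], I[3,3].
HN type (ℓ=3): μ^(1)=23/2; μ^(2)=9; μ^(3)=-16

((0, 1, 1); (0, 0, 1); (2, 0, 0))


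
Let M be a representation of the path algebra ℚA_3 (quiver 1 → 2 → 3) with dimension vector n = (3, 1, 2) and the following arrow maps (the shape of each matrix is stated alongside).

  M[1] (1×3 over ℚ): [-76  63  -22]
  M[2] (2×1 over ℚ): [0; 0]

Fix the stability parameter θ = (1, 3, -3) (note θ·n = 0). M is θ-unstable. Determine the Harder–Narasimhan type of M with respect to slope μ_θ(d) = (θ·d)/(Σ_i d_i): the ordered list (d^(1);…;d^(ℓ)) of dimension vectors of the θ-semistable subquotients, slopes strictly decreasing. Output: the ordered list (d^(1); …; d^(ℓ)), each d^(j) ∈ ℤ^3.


Via rank(M_{q-1}∘⋯∘M_p): M ≅ I[1,1]^2, I[1,2], I[3,3]^2.
μ_θ-semistable layers: μ^(1)=3; μ^(2)=1; μ^(3)=-3

((0, 1, 0); (3, 0, 0); (0, 0, 2))


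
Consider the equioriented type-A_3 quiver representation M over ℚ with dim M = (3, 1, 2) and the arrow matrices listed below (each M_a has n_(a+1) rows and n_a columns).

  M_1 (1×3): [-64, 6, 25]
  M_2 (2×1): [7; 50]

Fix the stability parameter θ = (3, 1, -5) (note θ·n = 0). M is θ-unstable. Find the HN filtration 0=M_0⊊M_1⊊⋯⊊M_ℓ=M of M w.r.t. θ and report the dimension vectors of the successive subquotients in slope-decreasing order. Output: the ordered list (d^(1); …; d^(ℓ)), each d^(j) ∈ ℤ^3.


Barcode: M ≅ I[1,1]^2, I[1,3], I[3,3]. HN layers by μ_θ (3 steps, strictly decreasing):
  μ^(1)=3; μ^(2)=-1/3; μ^(3)=-5

((2, 0, 0); (1, 1, 1); (0, 0, 1))


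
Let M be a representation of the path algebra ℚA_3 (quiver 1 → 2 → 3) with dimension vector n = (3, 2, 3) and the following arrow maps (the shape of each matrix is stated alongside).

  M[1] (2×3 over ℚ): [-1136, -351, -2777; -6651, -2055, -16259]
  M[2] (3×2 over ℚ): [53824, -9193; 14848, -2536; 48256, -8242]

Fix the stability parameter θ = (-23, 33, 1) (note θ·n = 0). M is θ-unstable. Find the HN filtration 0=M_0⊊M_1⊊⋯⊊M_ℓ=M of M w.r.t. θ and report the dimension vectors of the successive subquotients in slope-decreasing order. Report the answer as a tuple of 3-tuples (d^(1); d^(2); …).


Barcode: M ≅ I[1,1], I[1,2], I[1,3], I[3,3]^2. HN layers by μ_θ (4 steps, strictly decreasing):
  μ^(1)=33; μ^(2)=17; μ^(3)=1; μ^(4)=-23

((0, 1, 0); (0, 1, 1); (0, 0, 2); (3, 0, 0))


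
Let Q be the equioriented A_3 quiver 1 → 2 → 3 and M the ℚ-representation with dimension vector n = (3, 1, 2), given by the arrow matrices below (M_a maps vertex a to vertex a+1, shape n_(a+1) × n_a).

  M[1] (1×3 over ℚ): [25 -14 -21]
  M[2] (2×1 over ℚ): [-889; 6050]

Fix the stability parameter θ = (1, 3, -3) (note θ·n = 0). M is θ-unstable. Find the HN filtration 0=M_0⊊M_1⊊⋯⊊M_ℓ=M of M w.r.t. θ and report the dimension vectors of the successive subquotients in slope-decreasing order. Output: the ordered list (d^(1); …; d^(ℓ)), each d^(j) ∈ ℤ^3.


Via rank(M_{q-1}∘⋯∘M_p): M ≅ I[1,1]^2, I[1,3], I[3,3].
μ_θ-semistable layers: μ^(1)=1; μ^(2)=1/3; μ^(3)=-3

((2, 0, 0); (1, 1, 1); (0, 0, 1))


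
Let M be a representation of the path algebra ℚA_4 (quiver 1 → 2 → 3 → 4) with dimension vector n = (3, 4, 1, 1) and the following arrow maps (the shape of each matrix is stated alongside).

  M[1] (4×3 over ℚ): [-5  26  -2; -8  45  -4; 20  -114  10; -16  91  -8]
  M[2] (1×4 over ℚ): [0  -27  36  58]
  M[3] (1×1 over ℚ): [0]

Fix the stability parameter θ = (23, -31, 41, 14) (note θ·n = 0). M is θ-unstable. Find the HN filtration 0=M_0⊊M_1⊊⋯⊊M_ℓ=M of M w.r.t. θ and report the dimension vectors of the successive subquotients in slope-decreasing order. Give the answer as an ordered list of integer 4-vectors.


Interval decomposition of M: I[1,2]^2, I[1,3], I[2,2], I[4,4].
HN type (ℓ=4): μ^(1)=41; μ^(2)=14; μ^(3)=-4; μ^(4)=-31

((0, 0, 1, 0); (0, 0, 0, 1); (3, 3, 0, 0); (0, 1, 0, 0))


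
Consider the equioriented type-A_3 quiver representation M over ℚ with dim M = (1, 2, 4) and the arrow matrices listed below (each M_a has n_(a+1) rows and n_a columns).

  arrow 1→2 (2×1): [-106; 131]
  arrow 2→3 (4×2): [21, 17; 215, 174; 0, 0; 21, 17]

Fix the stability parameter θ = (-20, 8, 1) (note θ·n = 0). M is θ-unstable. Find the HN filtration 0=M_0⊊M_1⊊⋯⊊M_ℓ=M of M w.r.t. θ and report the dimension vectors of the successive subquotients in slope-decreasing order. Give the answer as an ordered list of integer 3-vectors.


Interval decomposition of M: I[1,3], I[2,3], I[3,3]^2.
HN type (ℓ=3): μ^(1)=9/2; μ^(2)=1; μ^(3)=-20

((0, 2, 2); (0, 0, 2); (1, 0, 0))


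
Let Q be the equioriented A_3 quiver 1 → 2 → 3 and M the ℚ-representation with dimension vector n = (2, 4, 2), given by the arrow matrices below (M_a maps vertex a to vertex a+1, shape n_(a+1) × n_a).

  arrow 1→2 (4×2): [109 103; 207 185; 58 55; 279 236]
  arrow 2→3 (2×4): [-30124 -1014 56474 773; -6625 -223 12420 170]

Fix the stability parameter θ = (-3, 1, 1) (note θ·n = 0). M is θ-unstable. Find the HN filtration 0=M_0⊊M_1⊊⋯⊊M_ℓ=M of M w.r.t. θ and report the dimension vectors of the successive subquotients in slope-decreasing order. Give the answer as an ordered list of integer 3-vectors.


Via rank(M_{q-1}∘⋯∘M_p): M ≅ I[1,3]^2, I[2,2]^2.
μ_θ-semistable layers: μ^(1)=1; μ^(2)=-3

((0, 4, 2); (2, 0, 0))


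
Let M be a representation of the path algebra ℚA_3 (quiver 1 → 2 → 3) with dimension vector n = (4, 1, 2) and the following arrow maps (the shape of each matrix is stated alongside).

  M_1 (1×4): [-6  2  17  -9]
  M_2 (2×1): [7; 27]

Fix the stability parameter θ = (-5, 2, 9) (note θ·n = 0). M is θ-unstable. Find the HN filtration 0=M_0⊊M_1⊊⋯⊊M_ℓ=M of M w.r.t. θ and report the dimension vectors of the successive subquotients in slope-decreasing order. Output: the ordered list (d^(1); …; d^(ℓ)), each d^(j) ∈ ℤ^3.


Barcode: M ≅ I[1,1]^3, I[1,3], I[3,3]. HN layers by μ_θ (3 steps, strictly decreasing):
  μ^(1)=9; μ^(2)=2; μ^(3)=-5

((0, 0, 2); (0, 1, 0); (4, 0, 0))


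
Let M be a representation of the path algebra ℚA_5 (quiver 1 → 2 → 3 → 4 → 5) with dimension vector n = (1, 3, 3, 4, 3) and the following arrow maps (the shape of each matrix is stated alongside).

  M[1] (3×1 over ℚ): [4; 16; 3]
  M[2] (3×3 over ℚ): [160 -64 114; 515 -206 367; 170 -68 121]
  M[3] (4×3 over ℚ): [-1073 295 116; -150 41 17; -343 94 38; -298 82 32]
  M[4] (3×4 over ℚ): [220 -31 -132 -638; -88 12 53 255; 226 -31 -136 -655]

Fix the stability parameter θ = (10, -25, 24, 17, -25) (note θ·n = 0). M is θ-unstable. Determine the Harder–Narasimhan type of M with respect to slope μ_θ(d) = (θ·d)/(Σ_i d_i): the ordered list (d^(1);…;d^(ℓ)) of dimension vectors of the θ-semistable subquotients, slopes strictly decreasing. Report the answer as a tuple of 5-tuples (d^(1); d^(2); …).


Via rank(M_{q-1}∘⋯∘M_p): M ≅ I[1,4], I[2,2], I[2,5], I[3,5], I[4,5].
μ_θ-semistable layers: μ^(1)=41/2; μ^(2)=16/3; μ^(3)=-4; μ^(4)=-15/2; μ^(5)=-25

((0, 0, 1, 1, 0); (0, 0, 2, 2, 2); (0, 0, 0, 1, 1); (1, 1, 0, 0, 0); (0, 2, 0, 0, 0))


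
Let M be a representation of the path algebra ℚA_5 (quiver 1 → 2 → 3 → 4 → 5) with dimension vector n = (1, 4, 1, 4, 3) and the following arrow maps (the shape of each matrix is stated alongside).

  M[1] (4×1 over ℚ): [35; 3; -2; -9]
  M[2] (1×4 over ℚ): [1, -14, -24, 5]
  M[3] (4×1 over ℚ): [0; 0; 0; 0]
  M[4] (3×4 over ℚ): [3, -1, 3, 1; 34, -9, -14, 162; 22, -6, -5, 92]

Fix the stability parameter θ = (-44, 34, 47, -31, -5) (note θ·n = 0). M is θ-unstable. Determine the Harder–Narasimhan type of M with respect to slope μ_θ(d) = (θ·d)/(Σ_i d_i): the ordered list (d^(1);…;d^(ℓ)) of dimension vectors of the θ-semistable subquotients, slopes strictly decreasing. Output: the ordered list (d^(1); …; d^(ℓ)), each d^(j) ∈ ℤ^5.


Via rank(M_{q-1}∘⋯∘M_p): M ≅ I[1,3], I[2,2]^3, I[4,4], I[4,5]^3.
μ_θ-semistable layers: μ^(1)=47; μ^(2)=34; μ^(3)=-5; μ^(4)=-31; μ^(5)=-44

((0, 0, 1, 0, 0); (0, 4, 0, 0, 0); (0, 0, 0, 0, 3); (0, 0, 0, 4, 0); (1, 0, 0, 0, 0))


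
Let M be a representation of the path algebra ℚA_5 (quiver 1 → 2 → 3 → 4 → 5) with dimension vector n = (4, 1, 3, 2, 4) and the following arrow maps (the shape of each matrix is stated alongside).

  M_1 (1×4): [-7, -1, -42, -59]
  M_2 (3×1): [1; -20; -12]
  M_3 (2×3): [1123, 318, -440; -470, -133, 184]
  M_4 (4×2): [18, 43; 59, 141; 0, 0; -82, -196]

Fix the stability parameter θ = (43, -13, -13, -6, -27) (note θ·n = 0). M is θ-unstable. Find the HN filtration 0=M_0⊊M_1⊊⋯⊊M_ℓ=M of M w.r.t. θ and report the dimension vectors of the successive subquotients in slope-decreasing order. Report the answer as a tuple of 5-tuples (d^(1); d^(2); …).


Via rank(M_{q-1}∘⋯∘M_p): M ≅ I[1,1]^3, I[1,5], I[3,3], I[3,5], I[5,5]^2.
μ_θ-semistable layers: μ^(1)=43; μ^(2)=-16/5; μ^(3)=-13; μ^(4)=-46/3; μ^(5)=-27

((3, 0, 0, 0, 0); (1, 1, 1, 1, 1); (0, 0, 1, 0, 0); (0, 0, 1, 1, 1); (0, 0, 0, 0, 2))


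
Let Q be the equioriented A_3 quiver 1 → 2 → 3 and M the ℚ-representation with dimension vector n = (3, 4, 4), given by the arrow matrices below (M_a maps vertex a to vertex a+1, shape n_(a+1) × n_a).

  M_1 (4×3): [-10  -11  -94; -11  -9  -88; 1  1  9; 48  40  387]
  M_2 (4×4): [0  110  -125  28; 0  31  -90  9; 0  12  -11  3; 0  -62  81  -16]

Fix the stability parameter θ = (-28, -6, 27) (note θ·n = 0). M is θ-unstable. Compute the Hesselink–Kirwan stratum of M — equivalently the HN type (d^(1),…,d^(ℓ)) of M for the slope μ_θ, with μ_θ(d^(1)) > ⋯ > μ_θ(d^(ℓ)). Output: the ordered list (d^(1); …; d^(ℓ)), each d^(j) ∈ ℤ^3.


Interval decomposition of M: I[1,3]^3, I[2,2], I[3,3].
HN type (ℓ=3): μ^(1)=27; μ^(2)=-6; μ^(3)=-28

((0, 0, 4); (0, 4, 0); (3, 0, 0))


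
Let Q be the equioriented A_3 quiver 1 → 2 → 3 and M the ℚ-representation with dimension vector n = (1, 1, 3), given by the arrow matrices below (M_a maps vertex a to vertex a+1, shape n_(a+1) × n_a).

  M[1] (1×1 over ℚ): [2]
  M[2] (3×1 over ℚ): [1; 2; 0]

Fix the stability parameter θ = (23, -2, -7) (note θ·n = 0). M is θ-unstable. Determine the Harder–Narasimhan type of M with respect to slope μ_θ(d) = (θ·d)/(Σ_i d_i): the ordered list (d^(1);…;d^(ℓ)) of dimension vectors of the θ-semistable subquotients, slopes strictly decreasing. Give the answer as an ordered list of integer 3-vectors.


Barcode: M ≅ I[1,3], I[3,3]^2. HN layers by μ_θ (2 steps, strictly decreasing):
  μ^(1)=14/3; μ^(2)=-7

((1, 1, 1); (0, 0, 2))


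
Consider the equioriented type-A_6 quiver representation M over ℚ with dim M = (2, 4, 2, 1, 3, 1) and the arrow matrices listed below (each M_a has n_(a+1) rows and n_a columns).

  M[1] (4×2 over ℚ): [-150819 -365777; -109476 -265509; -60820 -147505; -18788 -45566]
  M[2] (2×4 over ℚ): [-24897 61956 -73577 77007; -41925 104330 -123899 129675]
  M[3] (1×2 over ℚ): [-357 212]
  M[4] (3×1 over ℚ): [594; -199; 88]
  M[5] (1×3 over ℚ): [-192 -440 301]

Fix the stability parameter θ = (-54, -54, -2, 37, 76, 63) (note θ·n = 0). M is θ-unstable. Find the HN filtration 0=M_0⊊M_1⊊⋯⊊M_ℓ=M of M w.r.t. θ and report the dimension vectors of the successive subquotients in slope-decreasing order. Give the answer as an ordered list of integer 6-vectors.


Barcode: M ≅ I[1,2], I[1,5], I[2,2], I[2,3], I[5,5], I[5,6]. HN layers by μ_θ (5 steps, strictly decreasing):
  μ^(1)=76; μ^(2)=139/2; μ^(3)=37; μ^(4)=-2; μ^(5)=-54

((0, 0, 0, 0, 2, 0); (0, 0, 0, 0, 1, 1); (0, 0, 0, 1, 0, 0); (0, 0, 2, 0, 0, 0); (2, 4, 0, 0, 0, 0))


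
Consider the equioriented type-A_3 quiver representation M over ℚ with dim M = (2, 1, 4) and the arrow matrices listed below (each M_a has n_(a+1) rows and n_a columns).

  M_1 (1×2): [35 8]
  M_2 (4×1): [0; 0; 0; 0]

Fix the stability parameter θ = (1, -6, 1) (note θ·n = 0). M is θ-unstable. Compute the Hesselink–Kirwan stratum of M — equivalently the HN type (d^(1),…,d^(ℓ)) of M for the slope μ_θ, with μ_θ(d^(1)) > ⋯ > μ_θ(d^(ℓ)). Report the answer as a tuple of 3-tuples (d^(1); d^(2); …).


Barcode: M ≅ I[1,1], I[1,2], I[3,3]^4. HN layers by μ_θ (2 steps, strictly decreasing):
  μ^(1)=1; μ^(2)=-5/2

((1, 0, 4); (1, 1, 0))


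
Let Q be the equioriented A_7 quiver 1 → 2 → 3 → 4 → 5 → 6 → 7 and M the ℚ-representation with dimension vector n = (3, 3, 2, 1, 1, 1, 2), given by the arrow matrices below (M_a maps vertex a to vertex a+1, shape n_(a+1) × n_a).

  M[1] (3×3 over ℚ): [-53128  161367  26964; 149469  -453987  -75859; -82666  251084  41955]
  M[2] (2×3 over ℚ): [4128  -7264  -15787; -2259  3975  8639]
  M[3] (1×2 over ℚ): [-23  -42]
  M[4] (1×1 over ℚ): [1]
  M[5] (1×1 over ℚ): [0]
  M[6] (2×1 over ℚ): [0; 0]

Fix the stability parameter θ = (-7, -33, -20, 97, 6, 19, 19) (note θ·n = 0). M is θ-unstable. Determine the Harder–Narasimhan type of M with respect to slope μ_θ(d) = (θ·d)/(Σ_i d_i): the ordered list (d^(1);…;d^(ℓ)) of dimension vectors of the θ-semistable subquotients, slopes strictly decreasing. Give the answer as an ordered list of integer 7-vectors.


Interval decomposition of M: I[1,2], I[1,3], I[1,5], I[6,6], I[7,7]^2.
HN type (ℓ=3): μ^(1)=103/2; μ^(2)=19; μ^(3)=-20

((0, 0, 0, 1, 1, 0, 0); (0, 0, 0, 0, 0, 1, 2); (3, 3, 2, 0, 0, 0, 0))


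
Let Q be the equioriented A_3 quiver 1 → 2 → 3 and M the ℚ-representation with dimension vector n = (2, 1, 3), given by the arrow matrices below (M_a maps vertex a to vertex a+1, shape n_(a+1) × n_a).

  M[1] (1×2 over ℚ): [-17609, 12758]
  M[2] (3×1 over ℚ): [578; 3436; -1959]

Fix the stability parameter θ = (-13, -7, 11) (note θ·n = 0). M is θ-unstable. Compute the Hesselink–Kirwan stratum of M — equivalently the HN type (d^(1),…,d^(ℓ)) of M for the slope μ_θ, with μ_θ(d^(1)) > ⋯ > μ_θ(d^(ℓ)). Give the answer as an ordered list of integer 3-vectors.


Via rank(M_{q-1}∘⋯∘M_p): M ≅ I[1,1], I[1,3], I[3,3]^2.
μ_θ-semistable layers: μ^(1)=11; μ^(2)=-7; μ^(3)=-13

((0, 0, 3); (0, 1, 0); (2, 0, 0))


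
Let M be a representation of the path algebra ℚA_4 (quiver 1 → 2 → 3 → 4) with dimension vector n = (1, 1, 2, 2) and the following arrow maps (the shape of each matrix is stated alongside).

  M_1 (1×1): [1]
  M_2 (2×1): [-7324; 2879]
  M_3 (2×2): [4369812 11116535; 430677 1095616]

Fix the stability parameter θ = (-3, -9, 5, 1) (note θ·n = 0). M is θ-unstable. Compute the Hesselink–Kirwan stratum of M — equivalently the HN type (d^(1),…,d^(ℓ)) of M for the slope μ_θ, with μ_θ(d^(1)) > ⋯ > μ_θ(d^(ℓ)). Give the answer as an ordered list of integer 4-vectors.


Interval decomposition of M: I[1,4], I[3,4].
HN type (ℓ=2): μ^(1)=3; μ^(2)=-6

((0, 0, 2, 2); (1, 1, 0, 0))


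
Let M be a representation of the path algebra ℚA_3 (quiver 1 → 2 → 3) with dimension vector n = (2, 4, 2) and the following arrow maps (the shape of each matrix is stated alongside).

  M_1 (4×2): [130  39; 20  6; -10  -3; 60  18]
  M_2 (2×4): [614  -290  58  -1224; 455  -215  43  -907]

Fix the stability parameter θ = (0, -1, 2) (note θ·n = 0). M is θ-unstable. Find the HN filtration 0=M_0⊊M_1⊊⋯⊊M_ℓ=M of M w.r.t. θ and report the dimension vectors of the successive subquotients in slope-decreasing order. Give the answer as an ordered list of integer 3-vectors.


Via rank(M_{q-1}∘⋯∘M_p): M ≅ I[1,1], I[1,2], I[2,2], I[2,3]^2.
μ_θ-semistable layers: μ^(1)=2; μ^(2)=0; μ^(3)=-1/2; μ^(4)=-1

((0, 0, 2); (1, 0, 0); (1, 1, 0); (0, 3, 0))


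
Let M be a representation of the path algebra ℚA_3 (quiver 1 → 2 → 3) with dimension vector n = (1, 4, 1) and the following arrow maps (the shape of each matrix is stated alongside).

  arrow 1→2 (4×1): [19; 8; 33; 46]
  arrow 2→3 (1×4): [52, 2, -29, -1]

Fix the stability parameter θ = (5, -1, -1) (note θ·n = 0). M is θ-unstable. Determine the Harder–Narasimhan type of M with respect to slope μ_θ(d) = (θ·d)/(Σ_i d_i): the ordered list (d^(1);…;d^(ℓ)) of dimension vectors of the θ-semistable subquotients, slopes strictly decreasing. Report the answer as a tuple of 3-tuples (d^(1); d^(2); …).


Via rank(M_{q-1}∘⋯∘M_p): M ≅ I[1,3], I[2,2]^3.
μ_θ-semistable layers: μ^(1)=1; μ^(2)=-1

((1, 1, 1); (0, 3, 0))


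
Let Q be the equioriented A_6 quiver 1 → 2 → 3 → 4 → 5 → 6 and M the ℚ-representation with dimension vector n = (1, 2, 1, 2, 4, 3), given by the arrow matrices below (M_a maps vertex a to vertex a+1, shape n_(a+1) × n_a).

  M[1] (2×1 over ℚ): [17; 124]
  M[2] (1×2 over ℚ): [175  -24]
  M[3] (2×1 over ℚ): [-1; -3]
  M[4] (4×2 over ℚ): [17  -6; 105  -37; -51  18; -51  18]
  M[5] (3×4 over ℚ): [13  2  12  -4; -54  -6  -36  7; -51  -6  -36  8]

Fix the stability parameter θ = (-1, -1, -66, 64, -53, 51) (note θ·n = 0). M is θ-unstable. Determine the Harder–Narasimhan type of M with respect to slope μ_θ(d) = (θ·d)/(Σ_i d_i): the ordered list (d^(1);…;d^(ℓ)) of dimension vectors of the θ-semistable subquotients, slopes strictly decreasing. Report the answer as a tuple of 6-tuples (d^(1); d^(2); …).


Interval decomposition of M: I[1,6], I[2,2], I[4,5], I[5,5], I[5,6], I[6,6].
HN type (ℓ=5): μ^(1)=51; μ^(2)=11/2; μ^(3)=-1; μ^(4)=-68/3; μ^(5)=-53

((0, 0, 0, 0, 0, 3); (0, 0, 0, 2, 2, 0); (0, 1, 0, 0, 0, 0); (1, 1, 1, 0, 0, 0); (0, 0, 0, 0, 2, 0))


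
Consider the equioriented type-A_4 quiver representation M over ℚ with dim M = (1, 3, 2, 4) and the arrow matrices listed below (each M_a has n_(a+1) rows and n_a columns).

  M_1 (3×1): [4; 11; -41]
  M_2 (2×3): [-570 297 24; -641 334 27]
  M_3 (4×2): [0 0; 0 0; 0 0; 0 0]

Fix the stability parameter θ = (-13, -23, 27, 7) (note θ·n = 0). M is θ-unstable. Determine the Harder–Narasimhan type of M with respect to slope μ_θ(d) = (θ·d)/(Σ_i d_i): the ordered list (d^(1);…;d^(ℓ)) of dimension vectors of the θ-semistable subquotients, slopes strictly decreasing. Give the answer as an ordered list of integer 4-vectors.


Barcode: M ≅ I[1,3], I[2,2], I[2,3], I[4,4]^4. HN layers by μ_θ (4 steps, strictly decreasing):
  μ^(1)=27; μ^(2)=7; μ^(3)=-18; μ^(4)=-23

((0, 0, 2, 0); (0, 0, 0, 4); (1, 1, 0, 0); (0, 2, 0, 0))


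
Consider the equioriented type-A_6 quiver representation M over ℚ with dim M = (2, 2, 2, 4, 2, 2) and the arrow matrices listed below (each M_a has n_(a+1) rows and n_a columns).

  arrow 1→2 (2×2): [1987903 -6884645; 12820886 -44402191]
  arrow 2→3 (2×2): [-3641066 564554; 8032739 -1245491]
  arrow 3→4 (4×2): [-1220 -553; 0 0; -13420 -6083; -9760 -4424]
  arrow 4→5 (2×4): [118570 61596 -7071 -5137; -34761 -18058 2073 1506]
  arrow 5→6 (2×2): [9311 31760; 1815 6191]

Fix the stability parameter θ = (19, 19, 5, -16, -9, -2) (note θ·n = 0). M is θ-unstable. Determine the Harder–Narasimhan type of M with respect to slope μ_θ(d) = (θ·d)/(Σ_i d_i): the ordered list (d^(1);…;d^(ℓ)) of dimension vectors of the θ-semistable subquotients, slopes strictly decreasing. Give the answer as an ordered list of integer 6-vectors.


Barcode: M ≅ I[1,2], I[1,6], I[3,3], I[4,4]^2, I[4,6]. HN layers by μ_θ (6 steps, strictly decreasing):
  μ^(1)=19; μ^(2)=5; μ^(3)=8/3; μ^(4)=-2; μ^(5)=-9; μ^(6)=-16

((1, 1, 0, 0, 0, 0); (0, 0, 1, 0, 0, 0); (1, 1, 1, 1, 1, 1); (0, 0, 0, 0, 0, 1); (0, 0, 0, 0, 1, 0); (0, 0, 0, 3, 0, 0))


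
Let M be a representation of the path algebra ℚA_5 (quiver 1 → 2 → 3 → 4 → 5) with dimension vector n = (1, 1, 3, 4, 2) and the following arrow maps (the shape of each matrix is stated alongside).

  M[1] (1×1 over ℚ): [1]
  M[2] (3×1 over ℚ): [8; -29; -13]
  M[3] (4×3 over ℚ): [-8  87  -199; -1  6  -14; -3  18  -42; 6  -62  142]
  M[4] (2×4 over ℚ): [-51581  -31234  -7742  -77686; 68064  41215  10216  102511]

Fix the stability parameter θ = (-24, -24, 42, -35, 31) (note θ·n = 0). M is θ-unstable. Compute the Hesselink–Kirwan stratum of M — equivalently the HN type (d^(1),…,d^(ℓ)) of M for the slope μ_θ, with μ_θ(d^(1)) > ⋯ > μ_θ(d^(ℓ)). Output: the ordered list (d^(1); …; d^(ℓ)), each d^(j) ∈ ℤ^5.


Barcode: M ≅ I[1,3], I[3,5]^2, I[4,4]^2. HN layers by μ_θ (5 steps, strictly decreasing):
  μ^(1)=42; μ^(2)=31; μ^(3)=7/2; μ^(4)=-24; μ^(5)=-35

((0, 0, 1, 0, 0); (0, 0, 0, 0, 2); (0, 0, 2, 2, 0); (1, 1, 0, 0, 0); (0, 0, 0, 2, 0))


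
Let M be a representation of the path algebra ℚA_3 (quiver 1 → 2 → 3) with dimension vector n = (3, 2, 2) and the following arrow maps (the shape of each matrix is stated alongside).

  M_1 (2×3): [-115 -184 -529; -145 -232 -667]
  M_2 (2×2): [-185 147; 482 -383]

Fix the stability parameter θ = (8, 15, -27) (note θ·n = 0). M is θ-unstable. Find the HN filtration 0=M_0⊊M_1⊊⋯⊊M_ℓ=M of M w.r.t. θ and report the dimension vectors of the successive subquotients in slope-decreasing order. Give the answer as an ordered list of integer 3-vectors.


Interval decomposition of M: I[1,1]^2, I[1,3], I[2,3].
HN type (ℓ=3): μ^(1)=8; μ^(2)=-4/3; μ^(3)=-6

((2, 0, 0); (1, 1, 1); (0, 1, 1))


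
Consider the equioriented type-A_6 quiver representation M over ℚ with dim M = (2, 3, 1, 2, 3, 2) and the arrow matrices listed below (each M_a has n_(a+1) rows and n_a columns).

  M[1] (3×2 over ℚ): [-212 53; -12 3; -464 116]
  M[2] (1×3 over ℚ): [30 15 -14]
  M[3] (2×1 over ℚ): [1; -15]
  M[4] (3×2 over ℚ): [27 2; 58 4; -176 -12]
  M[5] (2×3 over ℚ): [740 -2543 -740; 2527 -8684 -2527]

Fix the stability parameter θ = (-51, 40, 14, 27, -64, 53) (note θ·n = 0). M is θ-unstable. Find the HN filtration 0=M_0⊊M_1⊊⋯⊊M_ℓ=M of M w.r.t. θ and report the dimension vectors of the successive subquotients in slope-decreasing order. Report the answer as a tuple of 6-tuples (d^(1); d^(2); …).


Barcode: M ≅ I[1,1], I[1,6], I[2,2]^2, I[4,5], I[5,6]. HN layers by μ_θ (6 steps, strictly decreasing):
  μ^(1)=53; μ^(2)=40; μ^(3)=17/4; μ^(4)=-37/2; μ^(5)=-51; μ^(6)=-64

((0, 0, 0, 0, 0, 2); (0, 2, 0, 0, 0, 0); (0, 1, 1, 1, 1, 0); (0, 0, 0, 1, 1, 0); (2, 0, 0, 0, 0, 0); (0, 0, 0, 0, 1, 0))


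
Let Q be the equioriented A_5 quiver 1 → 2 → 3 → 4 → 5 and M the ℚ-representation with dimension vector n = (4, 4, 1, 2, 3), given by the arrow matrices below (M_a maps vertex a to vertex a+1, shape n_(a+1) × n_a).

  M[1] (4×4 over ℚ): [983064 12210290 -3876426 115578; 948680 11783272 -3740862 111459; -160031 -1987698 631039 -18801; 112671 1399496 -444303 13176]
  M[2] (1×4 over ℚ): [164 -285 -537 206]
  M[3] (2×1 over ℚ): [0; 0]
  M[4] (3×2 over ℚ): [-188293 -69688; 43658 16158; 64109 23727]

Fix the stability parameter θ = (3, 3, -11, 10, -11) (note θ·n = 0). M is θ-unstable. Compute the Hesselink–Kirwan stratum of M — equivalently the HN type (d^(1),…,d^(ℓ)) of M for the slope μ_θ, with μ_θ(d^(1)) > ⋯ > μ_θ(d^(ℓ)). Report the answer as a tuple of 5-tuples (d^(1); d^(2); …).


Interval decomposition of M: I[1,1], I[1,2]^2, I[1,3], I[2,2], I[4,5]^2, I[5,5].
HN type (ℓ=4): μ^(1)=3; μ^(2)=-1/2; μ^(3)=-5/3; μ^(4)=-11

((3, 3, 0, 0, 0); (0, 0, 0, 2, 2); (1, 1, 1, 0, 0); (0, 0, 0, 0, 1))


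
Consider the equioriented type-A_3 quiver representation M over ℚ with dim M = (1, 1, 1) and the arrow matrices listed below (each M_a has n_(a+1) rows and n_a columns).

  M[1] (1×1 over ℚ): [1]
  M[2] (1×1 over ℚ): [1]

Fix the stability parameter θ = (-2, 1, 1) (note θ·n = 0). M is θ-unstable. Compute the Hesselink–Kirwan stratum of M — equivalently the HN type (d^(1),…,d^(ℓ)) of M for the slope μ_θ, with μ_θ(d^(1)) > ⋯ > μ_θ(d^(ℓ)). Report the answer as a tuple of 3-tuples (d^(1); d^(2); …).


Barcode: M ≅ I[1,3]. HN layers by μ_θ (2 steps, strictly decreasing):
  μ^(1)=1; μ^(2)=-2

((0, 1, 1); (1, 0, 0))


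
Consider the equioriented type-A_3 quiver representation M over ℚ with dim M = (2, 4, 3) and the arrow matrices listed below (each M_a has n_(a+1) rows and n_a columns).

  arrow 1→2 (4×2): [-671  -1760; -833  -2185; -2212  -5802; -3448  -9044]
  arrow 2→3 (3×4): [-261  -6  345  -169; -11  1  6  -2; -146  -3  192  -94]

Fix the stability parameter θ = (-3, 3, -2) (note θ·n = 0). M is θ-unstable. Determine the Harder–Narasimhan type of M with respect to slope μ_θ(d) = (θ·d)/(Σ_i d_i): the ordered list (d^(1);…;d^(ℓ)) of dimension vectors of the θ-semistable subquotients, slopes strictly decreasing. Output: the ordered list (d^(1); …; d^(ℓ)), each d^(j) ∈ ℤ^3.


Barcode: M ≅ I[1,3]^2, I[2,2], I[2,3]. HN layers by μ_θ (3 steps, strictly decreasing):
  μ^(1)=3; μ^(2)=1/2; μ^(3)=-3

((0, 1, 0); (0, 3, 3); (2, 0, 0))


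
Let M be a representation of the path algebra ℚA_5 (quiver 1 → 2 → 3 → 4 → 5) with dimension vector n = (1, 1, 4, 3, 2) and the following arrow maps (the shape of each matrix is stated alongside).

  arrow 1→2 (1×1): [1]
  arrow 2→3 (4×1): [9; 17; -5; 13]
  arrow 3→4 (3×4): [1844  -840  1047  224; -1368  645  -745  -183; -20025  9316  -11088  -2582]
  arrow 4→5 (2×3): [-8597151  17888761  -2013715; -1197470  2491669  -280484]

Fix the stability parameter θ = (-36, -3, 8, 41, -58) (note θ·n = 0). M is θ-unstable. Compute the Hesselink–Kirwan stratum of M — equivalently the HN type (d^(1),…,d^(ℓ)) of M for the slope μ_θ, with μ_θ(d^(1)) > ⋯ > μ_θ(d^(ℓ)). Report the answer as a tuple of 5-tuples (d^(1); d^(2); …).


Interval decomposition of M: I[1,5], I[3,3], I[3,4], I[3,5].
HN type (ℓ=4): μ^(1)=41; μ^(2)=8; μ^(3)=-3; μ^(4)=-36

((0, 0, 0, 1, 0); (0, 0, 2, 0, 0); (0, 1, 2, 2, 2); (1, 0, 0, 0, 0))


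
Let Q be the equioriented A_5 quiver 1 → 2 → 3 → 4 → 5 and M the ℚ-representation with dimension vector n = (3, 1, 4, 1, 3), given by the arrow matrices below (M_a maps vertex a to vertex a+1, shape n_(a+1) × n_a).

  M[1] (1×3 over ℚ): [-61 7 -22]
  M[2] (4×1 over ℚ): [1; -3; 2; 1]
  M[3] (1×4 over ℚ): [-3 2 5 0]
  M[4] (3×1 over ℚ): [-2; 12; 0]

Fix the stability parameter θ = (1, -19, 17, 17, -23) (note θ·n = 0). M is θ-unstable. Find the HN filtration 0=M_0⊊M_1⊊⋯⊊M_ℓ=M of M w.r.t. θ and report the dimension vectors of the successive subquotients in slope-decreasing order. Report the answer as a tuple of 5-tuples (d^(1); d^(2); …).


Via rank(M_{q-1}∘⋯∘M_p): M ≅ I[1,1]^2, I[1,5], I[3,3]^3, I[5,5]^2.
μ_θ-semistable layers: μ^(1)=17; μ^(2)=11/3; μ^(3)=1; μ^(4)=-9; μ^(5)=-23

((0, 0, 3, 0, 0); (0, 0, 1, 1, 1); (2, 0, 0, 0, 0); (1, 1, 0, 0, 0); (0, 0, 0, 0, 2))


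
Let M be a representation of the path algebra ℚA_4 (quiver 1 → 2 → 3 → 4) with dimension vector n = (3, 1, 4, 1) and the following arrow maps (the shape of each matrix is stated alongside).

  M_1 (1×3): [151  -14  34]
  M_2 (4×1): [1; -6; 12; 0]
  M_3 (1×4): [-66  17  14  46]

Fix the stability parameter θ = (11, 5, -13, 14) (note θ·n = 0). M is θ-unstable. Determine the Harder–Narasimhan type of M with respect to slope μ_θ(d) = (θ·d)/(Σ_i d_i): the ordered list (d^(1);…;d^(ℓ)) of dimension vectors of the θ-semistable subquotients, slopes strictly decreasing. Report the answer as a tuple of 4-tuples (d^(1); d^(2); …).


Via rank(M_{q-1}∘⋯∘M_p): M ≅ I[1,1]^2, I[1,3], I[3,3]^2, I[3,4].
μ_θ-semistable layers: μ^(1)=14; μ^(2)=11; μ^(3)=1; μ^(4)=-13

((0, 0, 0, 1); (2, 0, 0, 0); (1, 1, 1, 0); (0, 0, 3, 0))


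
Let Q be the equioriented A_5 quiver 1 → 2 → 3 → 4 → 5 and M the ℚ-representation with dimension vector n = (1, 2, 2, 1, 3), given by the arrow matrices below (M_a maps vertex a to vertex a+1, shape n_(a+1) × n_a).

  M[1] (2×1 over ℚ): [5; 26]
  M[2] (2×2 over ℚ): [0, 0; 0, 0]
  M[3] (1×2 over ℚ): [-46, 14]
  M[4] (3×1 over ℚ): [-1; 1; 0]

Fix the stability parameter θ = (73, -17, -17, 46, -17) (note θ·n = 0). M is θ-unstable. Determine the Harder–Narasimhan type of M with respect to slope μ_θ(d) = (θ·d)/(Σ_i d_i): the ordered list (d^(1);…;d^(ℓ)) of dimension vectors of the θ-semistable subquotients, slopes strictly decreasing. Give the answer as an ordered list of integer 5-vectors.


Barcode: M ≅ I[1,2], I[2,2], I[3,3], I[3,5], I[5,5]^2. HN layers by μ_θ (3 steps, strictly decreasing):
  μ^(1)=28; μ^(2)=29/2; μ^(3)=-17

((1, 1, 0, 0, 0); (0, 0, 0, 1, 1); (0, 1, 2, 0, 2))


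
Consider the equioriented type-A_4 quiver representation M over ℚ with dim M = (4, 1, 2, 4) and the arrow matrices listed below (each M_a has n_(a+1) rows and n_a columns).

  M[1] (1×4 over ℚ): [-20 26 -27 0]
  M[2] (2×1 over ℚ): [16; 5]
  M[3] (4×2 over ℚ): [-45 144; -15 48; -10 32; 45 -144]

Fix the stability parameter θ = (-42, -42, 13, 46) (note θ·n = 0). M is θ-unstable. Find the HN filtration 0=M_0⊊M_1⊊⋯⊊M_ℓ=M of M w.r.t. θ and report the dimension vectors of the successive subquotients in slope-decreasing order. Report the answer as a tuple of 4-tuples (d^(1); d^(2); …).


Via rank(M_{q-1}∘⋯∘M_p): M ≅ I[1,1]^3, I[1,3], I[3,4], I[4,4]^3.
μ_θ-semistable layers: μ^(1)=46; μ^(2)=13; μ^(3)=-42

((0, 0, 0, 4); (0, 0, 2, 0); (4, 1, 0, 0))


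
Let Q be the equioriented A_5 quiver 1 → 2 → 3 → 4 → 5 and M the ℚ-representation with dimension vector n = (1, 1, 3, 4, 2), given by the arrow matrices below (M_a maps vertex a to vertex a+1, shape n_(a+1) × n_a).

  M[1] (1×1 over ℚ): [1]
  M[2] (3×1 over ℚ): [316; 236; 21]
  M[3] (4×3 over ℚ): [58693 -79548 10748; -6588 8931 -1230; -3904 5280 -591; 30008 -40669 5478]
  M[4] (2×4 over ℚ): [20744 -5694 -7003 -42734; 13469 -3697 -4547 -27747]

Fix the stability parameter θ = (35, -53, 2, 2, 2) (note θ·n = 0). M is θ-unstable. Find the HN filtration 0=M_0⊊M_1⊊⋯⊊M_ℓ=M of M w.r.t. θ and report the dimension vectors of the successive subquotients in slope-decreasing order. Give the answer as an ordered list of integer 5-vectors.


Via rank(M_{q-1}∘⋯∘M_p): M ≅ I[1,5], I[3,4], I[3,5], I[4,4].
μ_θ-semistable layers: μ^(1)=2; μ^(2)=-9

((0, 0, 3, 4, 2); (1, 1, 0, 0, 0))


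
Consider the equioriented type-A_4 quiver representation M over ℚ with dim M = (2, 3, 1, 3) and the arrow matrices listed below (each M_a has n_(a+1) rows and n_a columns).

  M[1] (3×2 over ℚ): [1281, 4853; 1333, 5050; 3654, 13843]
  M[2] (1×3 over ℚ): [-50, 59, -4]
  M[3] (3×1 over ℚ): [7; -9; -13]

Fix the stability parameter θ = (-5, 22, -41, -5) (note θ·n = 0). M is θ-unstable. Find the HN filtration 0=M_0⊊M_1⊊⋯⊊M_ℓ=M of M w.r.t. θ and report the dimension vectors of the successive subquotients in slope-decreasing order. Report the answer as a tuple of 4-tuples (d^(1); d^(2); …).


Interval decomposition of M: I[1,2], I[1,4], I[2,2], I[4,4]^2.
HN type (ℓ=3): μ^(1)=22; μ^(2)=-5; μ^(3)=-8

((0, 2, 0, 0); (1, 0, 0, 3); (1, 1, 1, 0))


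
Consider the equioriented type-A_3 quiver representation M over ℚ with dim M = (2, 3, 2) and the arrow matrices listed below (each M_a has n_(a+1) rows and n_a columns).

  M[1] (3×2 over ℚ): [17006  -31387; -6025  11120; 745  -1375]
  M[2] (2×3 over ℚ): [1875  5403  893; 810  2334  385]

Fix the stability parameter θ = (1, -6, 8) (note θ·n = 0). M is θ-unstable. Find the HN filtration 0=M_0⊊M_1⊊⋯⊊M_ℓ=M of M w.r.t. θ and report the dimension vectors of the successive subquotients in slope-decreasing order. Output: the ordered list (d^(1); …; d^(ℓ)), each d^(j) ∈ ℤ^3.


Barcode: M ≅ I[1,2], I[1,3], I[2,3]. HN layers by μ_θ (3 steps, strictly decreasing):
  μ^(1)=8; μ^(2)=-5/2; μ^(3)=-6

((0, 0, 2); (2, 2, 0); (0, 1, 0))


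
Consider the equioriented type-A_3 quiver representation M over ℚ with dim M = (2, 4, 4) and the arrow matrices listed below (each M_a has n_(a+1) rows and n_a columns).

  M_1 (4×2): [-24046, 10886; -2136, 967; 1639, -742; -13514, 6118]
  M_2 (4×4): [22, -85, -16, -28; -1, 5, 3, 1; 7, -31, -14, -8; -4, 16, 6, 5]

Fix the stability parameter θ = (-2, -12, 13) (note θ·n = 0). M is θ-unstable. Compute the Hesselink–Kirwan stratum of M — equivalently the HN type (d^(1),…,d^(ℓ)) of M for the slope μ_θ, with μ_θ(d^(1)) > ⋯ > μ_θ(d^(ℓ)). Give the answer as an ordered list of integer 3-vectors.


Barcode: M ≅ I[1,3]^2, I[2,3]^2. HN layers by μ_θ (3 steps, strictly decreasing):
  μ^(1)=13; μ^(2)=-7; μ^(3)=-12

((0, 0, 4); (2, 2, 0); (0, 2, 0))


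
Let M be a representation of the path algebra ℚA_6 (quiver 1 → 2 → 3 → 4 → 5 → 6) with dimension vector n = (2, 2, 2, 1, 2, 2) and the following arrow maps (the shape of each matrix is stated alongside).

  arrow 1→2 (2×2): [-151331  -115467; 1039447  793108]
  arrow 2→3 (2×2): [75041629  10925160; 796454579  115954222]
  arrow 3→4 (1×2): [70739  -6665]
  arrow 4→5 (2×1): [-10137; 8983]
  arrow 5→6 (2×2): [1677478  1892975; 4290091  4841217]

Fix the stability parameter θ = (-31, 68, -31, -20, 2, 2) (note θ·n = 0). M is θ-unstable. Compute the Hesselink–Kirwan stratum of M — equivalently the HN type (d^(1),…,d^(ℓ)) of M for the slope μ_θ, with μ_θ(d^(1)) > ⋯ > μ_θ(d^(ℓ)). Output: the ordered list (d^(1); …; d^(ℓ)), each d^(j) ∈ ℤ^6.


Via rank(M_{q-1}∘⋯∘M_p): M ≅ I[1,3], I[1,6], I[5,6].
μ_θ-semistable layers: μ^(1)=37/2; μ^(2)=21/5; μ^(3)=2; μ^(4)=-31

((0, 1, 1, 0, 0, 0); (0, 1, 1, 1, 1, 1); (0, 0, 0, 0, 1, 1); (2, 0, 0, 0, 0, 0))
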